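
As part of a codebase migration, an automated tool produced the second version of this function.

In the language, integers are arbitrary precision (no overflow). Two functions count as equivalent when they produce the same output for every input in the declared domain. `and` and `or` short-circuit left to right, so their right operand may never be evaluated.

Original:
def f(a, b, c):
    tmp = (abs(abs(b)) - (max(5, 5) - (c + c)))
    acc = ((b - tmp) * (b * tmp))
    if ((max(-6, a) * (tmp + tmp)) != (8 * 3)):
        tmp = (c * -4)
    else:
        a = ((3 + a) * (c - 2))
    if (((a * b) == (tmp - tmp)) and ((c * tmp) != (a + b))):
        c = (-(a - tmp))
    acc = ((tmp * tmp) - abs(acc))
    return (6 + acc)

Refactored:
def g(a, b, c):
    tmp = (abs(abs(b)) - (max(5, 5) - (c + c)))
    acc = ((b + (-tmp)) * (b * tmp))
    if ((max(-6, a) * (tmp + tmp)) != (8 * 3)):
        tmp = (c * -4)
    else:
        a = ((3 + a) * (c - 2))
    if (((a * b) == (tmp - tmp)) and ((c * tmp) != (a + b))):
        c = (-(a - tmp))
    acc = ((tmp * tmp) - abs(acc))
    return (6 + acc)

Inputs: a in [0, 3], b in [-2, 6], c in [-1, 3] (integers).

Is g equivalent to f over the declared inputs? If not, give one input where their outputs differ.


Although arithmetic usage differs, 180/180 inputs agree.
verdict: equivalent


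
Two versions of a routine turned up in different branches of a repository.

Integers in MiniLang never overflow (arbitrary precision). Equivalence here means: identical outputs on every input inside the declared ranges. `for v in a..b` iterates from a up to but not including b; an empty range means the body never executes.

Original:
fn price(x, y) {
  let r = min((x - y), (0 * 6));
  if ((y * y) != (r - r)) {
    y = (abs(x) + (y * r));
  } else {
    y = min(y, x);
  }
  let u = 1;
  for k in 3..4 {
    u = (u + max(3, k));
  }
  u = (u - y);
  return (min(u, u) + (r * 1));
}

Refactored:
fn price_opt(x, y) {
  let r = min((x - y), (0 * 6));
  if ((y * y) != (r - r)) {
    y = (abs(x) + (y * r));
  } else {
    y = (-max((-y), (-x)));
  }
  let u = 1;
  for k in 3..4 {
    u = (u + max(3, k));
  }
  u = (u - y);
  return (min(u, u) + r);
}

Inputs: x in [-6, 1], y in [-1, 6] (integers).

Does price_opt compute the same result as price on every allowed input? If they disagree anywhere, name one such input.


Changes here: arithmetic usage differs, and min/max/abs usage differs, and constant usage differs; the full 64-point sweep finds no disagreement.
verdict: equivalent


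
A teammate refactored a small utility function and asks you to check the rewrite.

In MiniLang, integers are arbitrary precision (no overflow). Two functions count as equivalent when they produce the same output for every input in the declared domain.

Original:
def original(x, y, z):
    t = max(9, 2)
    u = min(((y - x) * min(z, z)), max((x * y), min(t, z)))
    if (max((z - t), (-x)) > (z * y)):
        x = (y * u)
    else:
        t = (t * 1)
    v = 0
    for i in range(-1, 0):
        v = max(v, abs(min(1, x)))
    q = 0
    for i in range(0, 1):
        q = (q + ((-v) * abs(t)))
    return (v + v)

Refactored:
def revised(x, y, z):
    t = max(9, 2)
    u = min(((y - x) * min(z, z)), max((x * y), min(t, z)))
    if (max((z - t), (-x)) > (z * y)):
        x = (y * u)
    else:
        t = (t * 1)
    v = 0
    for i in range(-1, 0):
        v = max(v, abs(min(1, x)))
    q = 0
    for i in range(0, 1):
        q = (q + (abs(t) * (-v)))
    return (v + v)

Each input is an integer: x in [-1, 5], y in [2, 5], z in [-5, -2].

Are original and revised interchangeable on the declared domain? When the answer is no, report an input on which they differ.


Although same computation, different form, 112/112 inputs agree.
verdict: equivalent


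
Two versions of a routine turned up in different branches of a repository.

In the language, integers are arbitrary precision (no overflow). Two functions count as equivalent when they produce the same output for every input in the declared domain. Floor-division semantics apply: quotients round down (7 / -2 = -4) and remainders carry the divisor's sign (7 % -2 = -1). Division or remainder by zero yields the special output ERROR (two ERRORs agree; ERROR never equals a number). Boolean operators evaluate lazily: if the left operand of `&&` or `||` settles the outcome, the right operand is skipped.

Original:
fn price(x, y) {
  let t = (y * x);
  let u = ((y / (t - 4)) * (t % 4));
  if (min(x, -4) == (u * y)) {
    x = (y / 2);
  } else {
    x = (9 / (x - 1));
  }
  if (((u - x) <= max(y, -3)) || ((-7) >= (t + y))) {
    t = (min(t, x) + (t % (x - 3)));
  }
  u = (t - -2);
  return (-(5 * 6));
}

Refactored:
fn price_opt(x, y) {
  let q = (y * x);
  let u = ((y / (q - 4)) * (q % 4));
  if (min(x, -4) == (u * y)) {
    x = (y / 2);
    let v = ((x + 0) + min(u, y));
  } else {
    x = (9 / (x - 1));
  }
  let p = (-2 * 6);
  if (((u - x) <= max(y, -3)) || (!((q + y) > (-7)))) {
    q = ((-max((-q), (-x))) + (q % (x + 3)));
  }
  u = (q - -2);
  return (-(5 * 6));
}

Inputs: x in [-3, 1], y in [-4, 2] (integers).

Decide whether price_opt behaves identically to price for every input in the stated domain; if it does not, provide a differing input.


Take x=-2, y=1.
price: t=-2, then u=-2, then (min(x, -4) == (u * y)) is false, then x=-3, then (((u - x) <= max(y, -3)) || ((-7) >= (t + y))) is true, then t=-5, then u=-3, then returns -30
price_opt: q=-2, then u=-2, then (min(x, -4) == (u * y)) is false, then x=-3, then p=-12, then (((u - x) <= max(y, -3)) || (!((q + y) > (-7)))) is true, then a zero divisor aborts: ERROR
-30 != ERROR, so the rewrite changes behavior.
verdict: not equivalent; witness: x=-2, y=1


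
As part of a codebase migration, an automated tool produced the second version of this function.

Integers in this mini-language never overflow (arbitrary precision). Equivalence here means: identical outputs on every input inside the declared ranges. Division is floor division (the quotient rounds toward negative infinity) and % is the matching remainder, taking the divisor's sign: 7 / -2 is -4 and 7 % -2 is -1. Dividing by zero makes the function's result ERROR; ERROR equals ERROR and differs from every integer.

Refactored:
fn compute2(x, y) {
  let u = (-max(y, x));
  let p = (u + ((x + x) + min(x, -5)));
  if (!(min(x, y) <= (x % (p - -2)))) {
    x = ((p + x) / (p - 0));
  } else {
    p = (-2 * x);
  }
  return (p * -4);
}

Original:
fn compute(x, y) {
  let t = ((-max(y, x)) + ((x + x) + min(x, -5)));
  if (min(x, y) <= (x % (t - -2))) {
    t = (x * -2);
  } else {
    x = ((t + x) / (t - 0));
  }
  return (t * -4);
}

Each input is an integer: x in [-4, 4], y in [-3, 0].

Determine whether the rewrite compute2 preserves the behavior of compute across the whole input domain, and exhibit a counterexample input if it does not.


Behavior is preserved: although statement counts differ; boolean connective usage differs; local variable names differ, the outputs never diverge.
Tracing x=1, y=-2: compute: t=-4, then (min(x, y) <= (x % (t - -2))) is true, then t=-2, then returns 8 | compute2: u=-1, then p=-4, then (!(min(x, y) <= (x % (p - -2)))) is false, then p=-2, then returns 8 — matching result 8.
Checked all 36 inputs in the declared domain: the outputs agree on every one.
verdict: equivalent


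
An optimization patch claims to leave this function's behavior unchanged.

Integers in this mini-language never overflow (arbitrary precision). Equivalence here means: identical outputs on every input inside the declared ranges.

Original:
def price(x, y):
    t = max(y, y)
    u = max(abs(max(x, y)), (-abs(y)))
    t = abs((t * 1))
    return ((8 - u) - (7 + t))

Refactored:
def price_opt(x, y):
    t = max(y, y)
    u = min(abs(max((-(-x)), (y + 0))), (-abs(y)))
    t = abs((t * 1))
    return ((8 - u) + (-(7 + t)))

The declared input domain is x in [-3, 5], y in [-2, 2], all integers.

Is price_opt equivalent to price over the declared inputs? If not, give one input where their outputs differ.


Not equivalent: x=-3, y=-2 separates them (-3 vs 1).
price: t := -2 | u := 2 | t := 2 | result -3
price_opt: t := -2 | u := -2 | t := 2 | result 1
verdict: not equivalent; witness: x=-3, y=-2


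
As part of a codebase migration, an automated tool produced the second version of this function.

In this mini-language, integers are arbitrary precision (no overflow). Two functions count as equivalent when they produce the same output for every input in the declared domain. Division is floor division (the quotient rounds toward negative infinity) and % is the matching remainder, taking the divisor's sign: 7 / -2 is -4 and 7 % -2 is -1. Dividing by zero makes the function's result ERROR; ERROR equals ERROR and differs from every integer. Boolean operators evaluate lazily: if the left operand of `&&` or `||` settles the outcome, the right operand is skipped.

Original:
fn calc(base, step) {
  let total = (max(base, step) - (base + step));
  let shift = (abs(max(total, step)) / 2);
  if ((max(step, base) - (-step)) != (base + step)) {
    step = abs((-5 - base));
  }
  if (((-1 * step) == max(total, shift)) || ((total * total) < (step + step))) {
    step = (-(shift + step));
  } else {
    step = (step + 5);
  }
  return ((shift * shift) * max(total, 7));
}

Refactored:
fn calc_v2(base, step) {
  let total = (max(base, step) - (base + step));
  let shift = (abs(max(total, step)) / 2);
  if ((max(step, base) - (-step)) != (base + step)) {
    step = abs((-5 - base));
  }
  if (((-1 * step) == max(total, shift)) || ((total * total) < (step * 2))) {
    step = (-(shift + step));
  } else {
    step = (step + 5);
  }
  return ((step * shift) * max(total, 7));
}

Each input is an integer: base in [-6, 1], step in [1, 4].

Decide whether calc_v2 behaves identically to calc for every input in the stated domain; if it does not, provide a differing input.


Take base=-6, step=1.
calc: total = 6; shift = 3; ((max(step, base) - (-step)) != (base + step)) -> true; step = 1; (((-1 * step) == max(total, shift)) || ((total * total) < (step + step))) -> false; step = 6; return 63
calc_v2: total = 6; shift = 3; ((max(step, base) - (-step)) != (base + step)) -> true; step = 1; (((-1 * step) == max(total, shift)) || ((total * total) < (step * 2))) -> false; step = 6; return 126
63 vs 126 — the two versions disagree here.
verdict: not equivalent; witness: base=-6, step=1


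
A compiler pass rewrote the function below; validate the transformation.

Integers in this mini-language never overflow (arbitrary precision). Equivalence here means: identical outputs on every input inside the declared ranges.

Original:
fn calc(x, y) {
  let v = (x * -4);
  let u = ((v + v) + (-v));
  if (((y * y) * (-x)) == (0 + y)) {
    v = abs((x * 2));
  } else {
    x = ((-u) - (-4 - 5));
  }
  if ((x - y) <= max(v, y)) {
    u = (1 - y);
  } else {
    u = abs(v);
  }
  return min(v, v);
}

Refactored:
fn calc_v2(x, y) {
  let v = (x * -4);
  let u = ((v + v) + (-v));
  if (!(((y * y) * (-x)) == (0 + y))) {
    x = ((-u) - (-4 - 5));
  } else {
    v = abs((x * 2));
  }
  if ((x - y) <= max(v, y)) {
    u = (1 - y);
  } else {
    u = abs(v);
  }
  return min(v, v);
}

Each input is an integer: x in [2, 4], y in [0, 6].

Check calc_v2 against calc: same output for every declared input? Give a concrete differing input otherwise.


Equivalent — the differences include boolean connective usage differs, yet no declared input distinguishes the two.
Spot check at x=3, y=2 — calc: v becomes -12; next u becomes -12; next (((y * y) * (-x)) == (0 + y)) evaluates to false; next x becomes 21; next ((x - y) <= max(v, y)) evaluates to false; next u becomes 12; next final value -12. calc_v2: v becomes -12; next u becomes -12; next (!(((y * y) * (-x)) == (0 + y))) evaluates to true; next x becomes 21; next ((x - y) <= max(v, y)) evaluates to false; next u becomes 12; next final value -12. Both give -12.
Checked all 21 inputs in the declared domain: the outputs agree on every one.
verdict: equivalent


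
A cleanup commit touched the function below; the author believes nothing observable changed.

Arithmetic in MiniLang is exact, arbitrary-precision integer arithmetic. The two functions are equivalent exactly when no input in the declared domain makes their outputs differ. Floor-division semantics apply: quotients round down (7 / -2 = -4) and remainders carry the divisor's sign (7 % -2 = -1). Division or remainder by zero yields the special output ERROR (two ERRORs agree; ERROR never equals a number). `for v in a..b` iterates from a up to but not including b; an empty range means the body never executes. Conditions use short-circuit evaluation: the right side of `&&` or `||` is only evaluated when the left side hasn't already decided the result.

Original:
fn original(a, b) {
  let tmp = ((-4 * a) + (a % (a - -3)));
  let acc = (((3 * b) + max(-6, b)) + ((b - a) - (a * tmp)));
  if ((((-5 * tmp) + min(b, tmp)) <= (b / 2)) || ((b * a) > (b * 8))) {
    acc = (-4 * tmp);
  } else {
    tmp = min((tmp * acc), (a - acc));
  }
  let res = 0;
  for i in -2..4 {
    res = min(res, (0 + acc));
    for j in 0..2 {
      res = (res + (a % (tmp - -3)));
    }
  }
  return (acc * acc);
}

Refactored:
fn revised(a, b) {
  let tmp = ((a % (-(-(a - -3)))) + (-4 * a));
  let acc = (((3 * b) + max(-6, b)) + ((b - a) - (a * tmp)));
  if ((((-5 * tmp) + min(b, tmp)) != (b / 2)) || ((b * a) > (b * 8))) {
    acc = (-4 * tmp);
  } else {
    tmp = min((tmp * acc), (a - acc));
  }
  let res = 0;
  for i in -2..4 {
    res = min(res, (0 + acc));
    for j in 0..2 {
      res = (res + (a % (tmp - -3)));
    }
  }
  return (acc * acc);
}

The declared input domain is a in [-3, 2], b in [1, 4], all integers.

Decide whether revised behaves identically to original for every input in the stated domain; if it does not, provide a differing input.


There is a counterexample at a=0, b=1: 0 on one side, 25 on the other.
original: tmp := 0 | acc := 5 | ((((-5 * tmp) + min(b, tmp)) <= (b / 2)) || ((b * a) > (b * 8))): true | acc := 0 | res := 0 | iter i=-2: | res := 0 | iter j=0: | res := 0 | iter j=1: | res := 0 | iter i=-1: | res := 0 | iter j=0: | res := 0 | iter j=1: | res := 0 | iter i=0: | res := 0 | iter j=0: | res := 0 | iter j=1: | res := 0 | iter i=1: | res := 0 | iter j=0: | res := 0 | iter j=1: | res := 0 | iter i=2: | res := 0 | iter j=0: | res := 0 | iter j=1: | res := 0 | iter i=3: | res := 0 | iter j=0: | res := 0 | iter j=1: | res := 0 | result 0
revised: tmp := 0 | acc := 5 | ((((-5 * tmp) + min(b, tmp)) != (b / 2)) || ((b * a) > (b * 8))): false | tmp := -5 | res := 0 | iter i=-2: | res := 0 | iter j=0: | res := 0 | iter j=1: | res := 0 | iter i=-1: | res := 0 | iter j=0: | res := 0 | iter j=1: | res := 0 | iter i=0: | res := 0 | iter j=0: | res := 0 | iter j=1: | res := 0 | iter i=1: | res := 0 | iter j=0: | res := 0 | iter j=1: | res := 0 | iter i=2: | res := 0 | iter j=0: | res := 0 | iter j=1: | res := 0 | iter i=3: | res := 0 | iter j=0: | res := 0 | iter j=1: | res := 0 | result 25
verdict: not equivalent; witness: a=0, b=1


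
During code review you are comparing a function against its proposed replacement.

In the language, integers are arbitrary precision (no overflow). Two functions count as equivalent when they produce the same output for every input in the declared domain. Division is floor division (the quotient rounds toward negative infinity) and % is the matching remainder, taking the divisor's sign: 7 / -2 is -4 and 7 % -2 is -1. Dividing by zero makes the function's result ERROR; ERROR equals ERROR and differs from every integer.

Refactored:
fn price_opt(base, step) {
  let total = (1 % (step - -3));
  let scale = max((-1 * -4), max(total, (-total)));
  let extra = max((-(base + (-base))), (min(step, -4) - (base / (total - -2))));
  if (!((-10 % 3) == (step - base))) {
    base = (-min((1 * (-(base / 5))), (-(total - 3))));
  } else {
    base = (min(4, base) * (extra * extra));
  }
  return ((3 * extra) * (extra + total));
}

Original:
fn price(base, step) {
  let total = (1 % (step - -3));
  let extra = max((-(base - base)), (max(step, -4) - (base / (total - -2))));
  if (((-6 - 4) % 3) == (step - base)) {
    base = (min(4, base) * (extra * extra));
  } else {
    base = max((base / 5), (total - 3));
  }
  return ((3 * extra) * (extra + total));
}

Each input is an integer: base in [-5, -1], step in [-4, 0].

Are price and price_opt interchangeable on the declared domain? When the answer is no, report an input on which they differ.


Input base=-5, step=-2: 3 from price versus 0 from price_opt.
verdict: not equivalent; witness: base=-5, step=-2


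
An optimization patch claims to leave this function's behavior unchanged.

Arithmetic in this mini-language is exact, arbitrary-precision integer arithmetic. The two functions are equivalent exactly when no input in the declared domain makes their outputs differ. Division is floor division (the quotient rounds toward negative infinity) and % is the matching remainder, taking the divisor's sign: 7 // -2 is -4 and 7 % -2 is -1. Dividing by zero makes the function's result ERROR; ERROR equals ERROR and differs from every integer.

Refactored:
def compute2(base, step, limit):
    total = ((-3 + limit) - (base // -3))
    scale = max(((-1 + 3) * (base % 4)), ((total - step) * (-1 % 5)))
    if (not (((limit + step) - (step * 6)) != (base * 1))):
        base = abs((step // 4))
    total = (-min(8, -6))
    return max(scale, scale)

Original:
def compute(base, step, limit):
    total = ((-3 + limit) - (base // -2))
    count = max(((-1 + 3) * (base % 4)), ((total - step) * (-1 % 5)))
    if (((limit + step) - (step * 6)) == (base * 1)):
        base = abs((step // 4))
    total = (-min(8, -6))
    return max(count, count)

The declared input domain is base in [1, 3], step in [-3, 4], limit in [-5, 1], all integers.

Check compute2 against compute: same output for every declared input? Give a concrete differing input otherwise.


There is a counterexample at base=3, step=-3, limit=0: 8 on one side, 6 on the other.
compute: total=-1, then count=8, then (((limit + step) - (step * 6)) == (base * 1)) is false, then total=6, then returns 8
compute2: total=-2, then scale=6, then (not (((limit + step) - (step * 6)) != (base * 1))) is false, then total=6, then returns 6
verdict: not equivalent; witness: base=3, step=-3, limit=0


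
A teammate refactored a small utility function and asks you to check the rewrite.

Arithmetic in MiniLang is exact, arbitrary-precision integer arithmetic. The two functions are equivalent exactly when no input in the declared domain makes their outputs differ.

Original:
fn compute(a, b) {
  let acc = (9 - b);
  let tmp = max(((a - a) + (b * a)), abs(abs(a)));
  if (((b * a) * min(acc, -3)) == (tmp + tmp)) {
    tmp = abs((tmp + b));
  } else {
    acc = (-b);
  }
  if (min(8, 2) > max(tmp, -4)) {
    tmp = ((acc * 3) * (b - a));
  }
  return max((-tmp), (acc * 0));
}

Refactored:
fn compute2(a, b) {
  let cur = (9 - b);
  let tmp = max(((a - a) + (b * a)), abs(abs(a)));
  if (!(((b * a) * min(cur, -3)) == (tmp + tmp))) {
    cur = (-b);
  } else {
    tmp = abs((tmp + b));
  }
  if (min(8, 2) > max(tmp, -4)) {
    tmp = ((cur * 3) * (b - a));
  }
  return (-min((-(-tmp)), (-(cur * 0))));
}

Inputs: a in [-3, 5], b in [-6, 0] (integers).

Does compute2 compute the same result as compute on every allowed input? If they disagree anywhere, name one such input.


Behavior is preserved: although boolean connective usage differs; also local variable names differ; also min/max/abs usage differs, the outputs never diverge.
One worked example (a=-2, b=-3) — compute: acc=12, then tmp=6, then (((b * a) * min(acc, -3)) == (tmp + tmp)) is false, then acc=3, then (min(8, 2) > max(tmp, -4)) is false, then returns 0; compute2: cur=12, then tmp=6, then (!(((b * a) * min(cur, -3)) == (tmp + tmp))) is true, then cur=3, then (min(8, 2) > max(tmp, -4)) is false, then returns 0; agreement on 0.
Checked all 63 inputs in the declared domain: the outputs agree on every one.
verdict: equivalent


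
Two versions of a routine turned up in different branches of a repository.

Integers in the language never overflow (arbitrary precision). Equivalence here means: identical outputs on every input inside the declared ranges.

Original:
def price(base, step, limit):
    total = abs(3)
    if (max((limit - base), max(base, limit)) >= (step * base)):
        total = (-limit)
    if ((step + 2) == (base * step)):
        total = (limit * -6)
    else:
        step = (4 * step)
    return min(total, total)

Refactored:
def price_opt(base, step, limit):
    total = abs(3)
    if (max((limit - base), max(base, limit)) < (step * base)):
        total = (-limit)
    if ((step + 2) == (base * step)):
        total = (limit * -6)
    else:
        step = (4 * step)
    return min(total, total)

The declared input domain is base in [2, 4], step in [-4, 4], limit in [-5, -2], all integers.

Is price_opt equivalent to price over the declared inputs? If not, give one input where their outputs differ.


The rewrite breaks on base=2, step=-4, limit=-5, where the results are 5 and 3.
price: total = 3; (max((limit - base), max(base, limit)) >= (step * base)) -> true; total = 5; ((step + 2) == (base * step)) -> false; step = -16; return 5
price_opt: total = 3; (max((limit - base), max(base, limit)) < (step * base)) -> false; ((step + 2) == (base * step)) -> false; step = -16; return 3
verdict: not equivalent; witness: base=2, step=-4, limit=-5


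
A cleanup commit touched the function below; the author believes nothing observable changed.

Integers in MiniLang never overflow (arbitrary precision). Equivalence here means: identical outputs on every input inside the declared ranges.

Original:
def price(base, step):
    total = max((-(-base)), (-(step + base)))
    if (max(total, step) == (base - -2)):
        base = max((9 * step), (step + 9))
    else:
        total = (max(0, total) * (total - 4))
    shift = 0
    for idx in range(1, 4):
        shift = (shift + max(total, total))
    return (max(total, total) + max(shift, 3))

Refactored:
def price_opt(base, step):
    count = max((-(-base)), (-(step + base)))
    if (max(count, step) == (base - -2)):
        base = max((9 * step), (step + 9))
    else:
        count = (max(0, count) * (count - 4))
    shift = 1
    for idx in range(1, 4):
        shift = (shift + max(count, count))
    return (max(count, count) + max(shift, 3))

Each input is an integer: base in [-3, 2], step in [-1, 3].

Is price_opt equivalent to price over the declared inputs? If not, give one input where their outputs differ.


Evaluate both at base=-1, step=0.
price: total := 1 | (max(total, step) == (base - -2)): true | base := 9 | shift := 0 | iter idx=1: | shift := 1 | iter idx=2: | shift := 2 | iter idx=3: | shift := 3 | result 4
price_opt: count := 1 | (max(count, step) == (base - -2)): true | base := 9 | shift := 1 | iter idx=1: | shift := 2 | iter idx=2: | shift := 3 | iter idx=3: | shift := 4 | result 5
4 and 5 differ, so these are not the same function on this domain.
verdict: not equivalent; witness: base=-1, step=0


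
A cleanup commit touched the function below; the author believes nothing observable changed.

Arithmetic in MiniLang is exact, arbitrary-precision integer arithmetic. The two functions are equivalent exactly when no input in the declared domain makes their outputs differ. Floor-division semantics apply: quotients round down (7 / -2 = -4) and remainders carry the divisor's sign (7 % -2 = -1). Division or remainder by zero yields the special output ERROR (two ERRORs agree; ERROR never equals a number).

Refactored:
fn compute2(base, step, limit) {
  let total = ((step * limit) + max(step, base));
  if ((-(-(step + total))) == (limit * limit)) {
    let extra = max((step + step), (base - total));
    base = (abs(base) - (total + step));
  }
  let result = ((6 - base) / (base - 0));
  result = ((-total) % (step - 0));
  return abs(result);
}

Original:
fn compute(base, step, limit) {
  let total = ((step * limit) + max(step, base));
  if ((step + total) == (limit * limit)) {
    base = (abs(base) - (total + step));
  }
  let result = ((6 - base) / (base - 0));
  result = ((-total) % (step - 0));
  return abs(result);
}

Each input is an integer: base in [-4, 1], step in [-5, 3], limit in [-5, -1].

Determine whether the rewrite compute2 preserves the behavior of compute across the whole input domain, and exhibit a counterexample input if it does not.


Equivalent — the differences include arithmetic usage differs; also local variable names differ; also statement counts differ; also min/max/abs usage differs, yet no declared input distinguishes the two.
One worked example (base=-2, step=3, limit=-4) — compute: total=-9, then ((step + total) == (limit * limit)) is false, then result=-4, then result=0, then returns 0; compute2: total=-9, then ((-(-(step + total))) == (limit * limit)) is false, then result=-4, then result=0, then returns 0; agreement on 0.
Across all 270 domain points the two functions coincide.
verdict: equivalent


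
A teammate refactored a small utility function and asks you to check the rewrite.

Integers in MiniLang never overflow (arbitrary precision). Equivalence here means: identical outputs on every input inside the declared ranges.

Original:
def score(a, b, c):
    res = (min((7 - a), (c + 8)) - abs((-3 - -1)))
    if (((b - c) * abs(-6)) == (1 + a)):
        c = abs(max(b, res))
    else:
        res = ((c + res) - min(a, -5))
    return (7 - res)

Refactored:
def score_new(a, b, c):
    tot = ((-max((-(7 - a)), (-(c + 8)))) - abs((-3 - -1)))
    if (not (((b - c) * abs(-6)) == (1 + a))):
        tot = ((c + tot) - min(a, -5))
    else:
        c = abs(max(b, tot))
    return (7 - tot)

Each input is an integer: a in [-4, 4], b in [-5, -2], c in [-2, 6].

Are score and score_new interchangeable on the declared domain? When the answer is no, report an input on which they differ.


Equivalent — the differences include min/max/abs usage differs, plus local variable names differ, plus boolean connective usage differs, yet no declared input distinguishes the two.
As a probe, take a=3, b=-5, c=5: score runs res=2, then (((b - c) * abs(-6)) == (1 + a)) is false, then res=12, then returns -5; score_new runs tot=2, then (not (((b - c) * abs(-6)) == (1 + a))) is true, then tot=12, then returns -5; both end at -5.
Across all 324 domain points the two functions coincide.
verdict: equivalent


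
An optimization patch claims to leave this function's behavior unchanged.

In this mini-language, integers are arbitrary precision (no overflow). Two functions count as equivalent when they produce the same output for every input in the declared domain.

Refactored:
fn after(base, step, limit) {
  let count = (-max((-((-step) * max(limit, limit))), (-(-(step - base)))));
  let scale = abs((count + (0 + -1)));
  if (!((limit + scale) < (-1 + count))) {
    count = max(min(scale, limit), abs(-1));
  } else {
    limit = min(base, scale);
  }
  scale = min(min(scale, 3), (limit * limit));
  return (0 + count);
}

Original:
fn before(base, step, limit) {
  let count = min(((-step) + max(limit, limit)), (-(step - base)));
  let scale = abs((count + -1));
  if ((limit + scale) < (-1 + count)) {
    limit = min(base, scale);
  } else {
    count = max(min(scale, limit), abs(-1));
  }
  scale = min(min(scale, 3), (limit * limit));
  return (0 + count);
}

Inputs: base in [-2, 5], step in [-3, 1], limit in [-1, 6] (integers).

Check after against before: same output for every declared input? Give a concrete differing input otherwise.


There is a counterexample at base=-2, step=1, limit=5: 4 on one side, 5 on the other.
before: count becomes -3; next scale becomes 4; next ((limit + scale) < (-1 + count)) evaluates to false; next count becomes 4; next scale becomes 3; next final value 4
after: count becomes -5; next scale becomes 6; next (!((limit + scale) < (-1 + count))) evaluates to true; next count becomes 5; next scale becomes 3; next final value 5
verdict: not equivalent; witness: base=-2, step=1, limit=5


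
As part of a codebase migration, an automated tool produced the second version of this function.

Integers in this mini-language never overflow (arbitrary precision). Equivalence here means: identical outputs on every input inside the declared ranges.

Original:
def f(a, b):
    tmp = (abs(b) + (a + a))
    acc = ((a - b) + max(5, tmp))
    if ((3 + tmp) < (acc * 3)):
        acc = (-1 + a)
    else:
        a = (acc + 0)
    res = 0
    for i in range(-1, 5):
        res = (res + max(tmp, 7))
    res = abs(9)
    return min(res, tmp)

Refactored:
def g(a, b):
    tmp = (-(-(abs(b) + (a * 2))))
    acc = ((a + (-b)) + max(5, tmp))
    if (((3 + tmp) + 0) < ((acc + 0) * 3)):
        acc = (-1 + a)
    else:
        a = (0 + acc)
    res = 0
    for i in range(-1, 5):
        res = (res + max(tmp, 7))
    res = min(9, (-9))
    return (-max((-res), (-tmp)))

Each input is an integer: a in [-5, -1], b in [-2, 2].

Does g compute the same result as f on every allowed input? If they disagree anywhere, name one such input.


These are not equivalent — on a=-5, b=-2 the outputs split (-8 vs -9).
f: tmp becomes -8; next acc becomes 2; next ((3 + tmp) < (acc * 3)) evaluates to true; next acc becomes -6; next res becomes 0; next at i=-1:; next res becomes 7; next at i=0:; next res becomes 14; next at i=1:; next res becomes 21; next at i=2:; next res becomes 28; next at i=3:; next res becomes 35; next at i=4:; next res becomes 42; next res becomes 9; next final value -8
g: tmp becomes -8; next acc becomes 2; next (((3 + tmp) + 0) < ((acc + 0) * 3)) evaluates to true; next acc becomes -6; next res becomes 0; next at i=-1:; next res becomes 7; next at i=0:; next res becomes 14; next at i=1:; next res becomes 21; next at i=2:; next res becomes 28; next at i=3:; next res becomes 35; next at i=4:; next res becomes 42; next res becomes -9; next final value -9
verdict: not equivalent; witness: a=-5, b=-2


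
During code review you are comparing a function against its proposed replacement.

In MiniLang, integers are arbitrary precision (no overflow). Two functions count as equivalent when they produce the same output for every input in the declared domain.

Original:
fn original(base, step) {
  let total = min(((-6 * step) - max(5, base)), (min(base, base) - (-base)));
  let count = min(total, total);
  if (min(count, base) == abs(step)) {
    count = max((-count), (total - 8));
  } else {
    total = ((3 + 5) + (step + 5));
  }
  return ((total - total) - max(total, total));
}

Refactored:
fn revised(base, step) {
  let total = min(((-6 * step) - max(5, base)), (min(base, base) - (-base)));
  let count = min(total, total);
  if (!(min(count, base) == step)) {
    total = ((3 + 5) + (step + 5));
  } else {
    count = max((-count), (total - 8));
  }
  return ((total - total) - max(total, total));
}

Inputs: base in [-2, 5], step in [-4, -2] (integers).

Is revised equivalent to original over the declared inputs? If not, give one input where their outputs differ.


Consider the input base=-2, step=-4.
original: total = -4; count = -4; (min(count, base) == abs(step)) -> false; total = 9; return -9
revised: total = -4; count = -4; (!(min(count, base) == step)) -> false; count = 4; return 4
-9 != 4, so the rewrite changes behavior.
verdict: not equivalent; witness: base=-2, step=-4


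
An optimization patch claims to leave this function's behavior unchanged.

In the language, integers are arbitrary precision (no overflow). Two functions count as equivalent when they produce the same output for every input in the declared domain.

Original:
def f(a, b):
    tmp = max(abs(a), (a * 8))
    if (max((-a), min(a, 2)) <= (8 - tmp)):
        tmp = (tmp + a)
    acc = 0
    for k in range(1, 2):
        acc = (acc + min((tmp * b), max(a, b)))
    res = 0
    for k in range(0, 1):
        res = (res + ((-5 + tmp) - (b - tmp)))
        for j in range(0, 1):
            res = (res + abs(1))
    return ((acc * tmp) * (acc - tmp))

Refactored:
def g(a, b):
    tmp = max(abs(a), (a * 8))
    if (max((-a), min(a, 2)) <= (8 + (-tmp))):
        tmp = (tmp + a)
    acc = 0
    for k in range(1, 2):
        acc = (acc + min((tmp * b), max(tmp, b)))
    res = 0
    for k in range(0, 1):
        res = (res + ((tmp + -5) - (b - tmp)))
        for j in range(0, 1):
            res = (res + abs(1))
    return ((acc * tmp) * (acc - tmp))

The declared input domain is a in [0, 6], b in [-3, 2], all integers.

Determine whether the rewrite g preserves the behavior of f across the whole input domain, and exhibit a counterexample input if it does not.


Take a=1, b=1.
f: tmp := 8 | (max((-a), min(a, 2)) <= (8 - tmp)): false | acc := 0 | iter k=1: | acc := 1 | res := 0 | iter k=0: | res := 10 | iter j=0: | res := 11 | result -56
g: tmp := 8 | (max((-a), min(a, 2)) <= (8 + (-tmp))): false | acc := 0 | iter k=1: | acc := 8 | res := 0 | iter k=0: | res := 10 | iter j=0: | res := 11 | result 0
-56 vs 0 — the two versions disagree here.
verdict: not equivalent; witness: a=1, b=1


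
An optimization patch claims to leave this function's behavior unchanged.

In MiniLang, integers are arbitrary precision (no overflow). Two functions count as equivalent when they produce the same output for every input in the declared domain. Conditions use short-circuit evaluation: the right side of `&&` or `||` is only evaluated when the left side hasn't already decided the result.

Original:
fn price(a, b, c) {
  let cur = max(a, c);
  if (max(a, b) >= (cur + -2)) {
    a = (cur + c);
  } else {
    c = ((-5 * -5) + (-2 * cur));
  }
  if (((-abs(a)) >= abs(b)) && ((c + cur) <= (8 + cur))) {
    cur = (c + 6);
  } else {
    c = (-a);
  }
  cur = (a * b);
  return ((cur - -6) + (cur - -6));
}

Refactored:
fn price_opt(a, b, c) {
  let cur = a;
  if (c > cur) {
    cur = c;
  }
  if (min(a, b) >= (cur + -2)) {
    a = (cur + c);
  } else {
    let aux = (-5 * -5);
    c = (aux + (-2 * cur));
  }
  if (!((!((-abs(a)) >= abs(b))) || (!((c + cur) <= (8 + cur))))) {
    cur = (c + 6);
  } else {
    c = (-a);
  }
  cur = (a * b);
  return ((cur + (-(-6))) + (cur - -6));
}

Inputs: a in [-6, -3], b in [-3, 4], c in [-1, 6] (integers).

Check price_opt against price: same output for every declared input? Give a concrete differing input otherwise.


Input a=-6, b=-3, c=-1: 24 from price versus 48 from price_opt.
verdict: not equivalent; witness: a=-6, b=-3, c=-1


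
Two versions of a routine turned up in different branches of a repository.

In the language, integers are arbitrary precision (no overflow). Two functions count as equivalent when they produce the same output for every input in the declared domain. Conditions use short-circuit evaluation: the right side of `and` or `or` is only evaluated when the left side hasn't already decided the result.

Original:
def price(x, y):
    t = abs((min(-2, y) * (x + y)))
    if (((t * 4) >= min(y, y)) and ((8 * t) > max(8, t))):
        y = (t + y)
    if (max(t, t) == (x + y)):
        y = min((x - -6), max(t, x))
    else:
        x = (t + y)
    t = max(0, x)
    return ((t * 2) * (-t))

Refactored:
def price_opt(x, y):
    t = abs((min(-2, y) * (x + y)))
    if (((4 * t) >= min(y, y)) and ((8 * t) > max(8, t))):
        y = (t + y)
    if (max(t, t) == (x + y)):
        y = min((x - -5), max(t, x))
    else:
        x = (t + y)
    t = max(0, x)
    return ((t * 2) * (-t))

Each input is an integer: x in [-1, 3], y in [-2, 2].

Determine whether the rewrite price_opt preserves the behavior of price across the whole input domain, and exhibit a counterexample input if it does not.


Equivalent. The edit looks behavioral (`-6` became `-5`), but over these ranges it never changes the outcome.
Every one of the 25 inputs gives matching results.
Spot check at x=2, y=-2 — price: t := 0 | (((t * 4) >= min(y, y)) and ((8 * t) > max(8, t))): false | (max(t, t) == (x + y)): true | y := 2 | t := 2 | result -8. price_opt: t := 0 | (((4 * t) >= min(y, y)) and ((8 * t) > max(8, t))): false | (max(t, t) == (x + y)): true | y := 2 | t := 2 | result -8. Both give -8.
verdict: equivalent


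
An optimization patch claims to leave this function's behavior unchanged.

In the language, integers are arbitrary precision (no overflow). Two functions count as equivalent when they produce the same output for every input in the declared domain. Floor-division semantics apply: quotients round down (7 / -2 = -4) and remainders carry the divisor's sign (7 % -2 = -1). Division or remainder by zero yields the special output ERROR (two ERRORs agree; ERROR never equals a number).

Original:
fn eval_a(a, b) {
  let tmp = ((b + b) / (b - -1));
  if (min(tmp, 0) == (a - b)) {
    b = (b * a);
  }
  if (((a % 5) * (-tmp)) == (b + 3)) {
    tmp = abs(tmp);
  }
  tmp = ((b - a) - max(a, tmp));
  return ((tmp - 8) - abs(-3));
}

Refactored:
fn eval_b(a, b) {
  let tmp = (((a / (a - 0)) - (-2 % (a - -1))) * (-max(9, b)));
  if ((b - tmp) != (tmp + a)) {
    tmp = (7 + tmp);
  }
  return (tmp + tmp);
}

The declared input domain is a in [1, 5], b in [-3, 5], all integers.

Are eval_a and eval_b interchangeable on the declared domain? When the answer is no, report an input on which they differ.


The rewrite breaks on a=1, b=-3, where the results are -18 and -4.
eval_a: tmp=3, then (min(tmp, 0) == (a - b)) is false, then (((a % 5) * (-tmp)) == (b + 3)) is false, then tmp=-7, then returns -18
eval_b: tmp=-9, then ((b - tmp) != (tmp + a)) is true, then tmp=-2, then returns -4
verdict: not equivalent; witness: a=1, b=-3


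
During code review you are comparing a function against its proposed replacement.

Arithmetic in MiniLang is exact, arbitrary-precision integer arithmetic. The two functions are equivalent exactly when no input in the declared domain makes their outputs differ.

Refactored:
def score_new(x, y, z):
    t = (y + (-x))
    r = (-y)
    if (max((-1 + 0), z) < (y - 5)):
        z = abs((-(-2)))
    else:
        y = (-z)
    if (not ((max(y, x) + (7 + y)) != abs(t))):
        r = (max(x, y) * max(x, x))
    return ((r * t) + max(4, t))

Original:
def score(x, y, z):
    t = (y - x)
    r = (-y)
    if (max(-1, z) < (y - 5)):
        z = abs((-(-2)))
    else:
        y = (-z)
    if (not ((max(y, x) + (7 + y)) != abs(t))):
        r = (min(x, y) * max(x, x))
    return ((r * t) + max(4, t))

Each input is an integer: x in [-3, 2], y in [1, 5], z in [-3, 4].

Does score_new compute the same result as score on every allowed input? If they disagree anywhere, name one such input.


Try x=-3, y=2, z=1.
score: t := 5 | r := -2 | (max(-1, z) < (y - 5)): false | y := -1 | (not ((max(y, x) + (7 + y)) != abs(t))): true | r := 9 | result 50
score_new: t := 5 | r := -2 | (max((-1 + 0), z) < (y - 5)): false | y := -1 | (not ((max(y, x) + (7 + y)) != abs(t))): true | r := 3 | result 20
50 != 20, so the rewrite changes behavior.
verdict: not equivalent; witness: x=-3, y=2, z=1


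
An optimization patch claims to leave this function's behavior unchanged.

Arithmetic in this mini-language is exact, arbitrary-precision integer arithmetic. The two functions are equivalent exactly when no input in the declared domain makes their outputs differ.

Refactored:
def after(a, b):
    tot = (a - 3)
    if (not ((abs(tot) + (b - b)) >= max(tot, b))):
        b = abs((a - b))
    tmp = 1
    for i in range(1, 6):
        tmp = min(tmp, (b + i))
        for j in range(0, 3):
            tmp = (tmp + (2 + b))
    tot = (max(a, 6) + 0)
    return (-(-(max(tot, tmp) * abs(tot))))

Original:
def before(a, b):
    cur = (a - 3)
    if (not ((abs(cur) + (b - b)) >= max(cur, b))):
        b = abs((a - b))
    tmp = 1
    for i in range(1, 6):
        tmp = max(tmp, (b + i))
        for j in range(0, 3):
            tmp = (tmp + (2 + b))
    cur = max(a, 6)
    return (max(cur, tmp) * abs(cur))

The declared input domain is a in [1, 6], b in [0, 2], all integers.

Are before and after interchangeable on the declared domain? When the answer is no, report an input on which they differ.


Consider the input a=1, b=0.
before: cur becomes -2; next (not ((abs(cur) + (b - b)) >= max(cur, b))) evaluates to false; next tmp becomes 1; next at i=1:; next tmp becomes 1; next at j=0:; next tmp becomes 3; next at j=1:; next tmp becomes 5; next at j=2:; next tmp becomes 7; next at i=2:; next tmp becomes 7; next at j=0:; next tmp becomes 9; next at j=1:; next tmp becomes 11; next at j=2:; next tmp becomes 13; next at i=3:; next tmp becomes 13; next at j=0:; next tmp becomes 15; next at j=1:; next tmp becomes 17; next at j=2:; next tmp becomes 19; next at i=4:; next tmp becomes 19; next at j=0:; next tmp becomes 21; next at j=1:; next tmp becomes 23; next at j=2:; next tmp becomes 25; next at i=5:; next tmp becomes 25; next at j=0:; next tmp becomes 27; next at j=1:; next tmp becomes 29; next at j=2:; next tmp becomes 31; next cur becomes 6; next final value 186
after: tot becomes -2; next (not ((abs(tot) + (b - b)) >= max(tot, b))) evaluates to false; next tmp becomes 1; next at i=1:; next tmp becomes 1; next at j=0:; next tmp becomes 3; next at j=1:; next tmp becomes 5; next at j=2:; next tmp becomes 7; next at i=2:; next tmp becomes 2; next at j=0:; next tmp becomes 4; next at j=1:; next tmp becomes 6; next at j=2:; next tmp becomes 8; next at i=3:; next tmp becomes 3; next at j=0:; next tmp becomes 5; next at j=1:; next tmp becomes 7; next at j=2:; next tmp becomes 9; next at i=4:; next tmp becomes 4; next at j=0:; next tmp becomes 6; next at j=1:; next tmp becomes 8; next at j=2:; next tmp becomes 10; next at i=5:; next tmp becomes 5; next at j=0:; next tmp becomes 7; next at j=1:; next tmp becomes 9; next at j=2:; next tmp becomes 11; next tot becomes 6; next final value 66
186 against 66: the behavior changed.
verdict: not equivalent; witness: a=1, b=0
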